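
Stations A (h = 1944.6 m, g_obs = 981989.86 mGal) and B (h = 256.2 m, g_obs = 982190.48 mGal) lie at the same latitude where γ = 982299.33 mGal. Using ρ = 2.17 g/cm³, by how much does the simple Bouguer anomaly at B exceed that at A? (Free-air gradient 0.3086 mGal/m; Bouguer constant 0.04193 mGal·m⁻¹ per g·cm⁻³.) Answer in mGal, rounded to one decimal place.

-166.8

Δg_SB(A) = 981989.86 − 982299.33 + 0.3086×1944.6 − 0.04193×2.17×1944.6 = 113.70 mGal
Δg_SB(B) = 982190.48 − 982299.33 + 0.3086×256.2 − 0.04193×2.17×256.2 = -53.10 mGal
Difference = -53.10 − (113.70) = -166.80 mGal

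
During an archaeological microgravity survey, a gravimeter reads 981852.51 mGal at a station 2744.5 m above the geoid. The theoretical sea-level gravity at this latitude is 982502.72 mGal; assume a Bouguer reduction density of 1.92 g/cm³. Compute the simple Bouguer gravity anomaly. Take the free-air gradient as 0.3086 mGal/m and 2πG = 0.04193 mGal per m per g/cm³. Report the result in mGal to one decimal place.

Free-air correction = 0.3086 × 2744.5 = 846.95 mGal
Free-air anomaly = 981852.51 − 982502.72 + (846.95) = 196.74 mGal
Bouguer slab correction = 0.04193 × 1.92 × 2744.5 = 220.95 mGal
Simple Bouguer anomaly = 196.74 − (220.95) = -24.21 mGal

-24.2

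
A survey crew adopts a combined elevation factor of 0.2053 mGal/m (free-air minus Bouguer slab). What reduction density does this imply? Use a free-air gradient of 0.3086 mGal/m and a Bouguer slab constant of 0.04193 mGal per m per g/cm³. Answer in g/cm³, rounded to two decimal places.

2.46

0.2053 = 0.3086 − 0.04193 × ρ
ρ = (0.3086 − 0.2053) / 0.04193 = 2.46 g/cm³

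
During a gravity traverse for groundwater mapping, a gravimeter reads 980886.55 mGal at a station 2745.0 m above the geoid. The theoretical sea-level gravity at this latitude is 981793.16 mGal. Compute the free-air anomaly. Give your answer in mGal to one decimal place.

Free-air correction = 0.3086 × 2745.0 = 847.11 mGal
Free-air anomaly = 980886.55 − 981793.16 + (847.11) = -59.50 mGal

-59.5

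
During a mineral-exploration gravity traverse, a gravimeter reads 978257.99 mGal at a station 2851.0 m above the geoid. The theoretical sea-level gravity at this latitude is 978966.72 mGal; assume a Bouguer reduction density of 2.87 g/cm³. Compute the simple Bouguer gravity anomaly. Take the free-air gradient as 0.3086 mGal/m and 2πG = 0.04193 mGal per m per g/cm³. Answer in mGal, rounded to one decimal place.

Free-air correction = 0.3086 × 2851.0 = 879.82 mGal
Free-air anomaly = 978257.99 − 978966.72 + (879.82) = 171.09 mGal
Bouguer slab correction = 0.04193 × 2.87 × 2851.0 = 343.09 mGal
Simple Bouguer anomaly = 171.09 − (343.09) = -172.00 mGal

-172.0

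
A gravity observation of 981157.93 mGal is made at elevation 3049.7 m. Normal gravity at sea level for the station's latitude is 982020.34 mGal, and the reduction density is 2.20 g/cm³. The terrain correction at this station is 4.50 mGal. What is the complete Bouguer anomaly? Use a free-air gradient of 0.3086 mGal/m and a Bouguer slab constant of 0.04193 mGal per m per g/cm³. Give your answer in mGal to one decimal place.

-198.1

Free-air correction = 0.3086 × 3049.7 = 941.14 mGal
Free-air anomaly = 981157.93 − 982020.34 + (941.14) = 78.73 mGal
Bouguer slab correction = 0.04193 × 2.20 × 3049.7 = 281.32 mGal
Simple Bouguer anomaly = 78.73 − (281.32) = -202.59 mGal
Complete Bouguer anomaly = -202.59 + 4.50 = -198.09 mGal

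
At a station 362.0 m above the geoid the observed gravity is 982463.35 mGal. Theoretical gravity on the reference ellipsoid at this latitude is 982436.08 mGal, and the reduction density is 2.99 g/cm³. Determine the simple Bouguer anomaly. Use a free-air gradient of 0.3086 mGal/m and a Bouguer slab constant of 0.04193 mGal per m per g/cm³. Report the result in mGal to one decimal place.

93.6

Free-air correction = 0.3086 × 362.0 = 111.71 mGal
Free-air anomaly = 982463.35 − 982436.08 + (111.71) = 138.98 mGal
Bouguer slab correction = 0.04193 × 2.99 × 362.0 = 45.38 mGal
Simple Bouguer anomaly = 138.98 − (45.38) = 93.60 mGal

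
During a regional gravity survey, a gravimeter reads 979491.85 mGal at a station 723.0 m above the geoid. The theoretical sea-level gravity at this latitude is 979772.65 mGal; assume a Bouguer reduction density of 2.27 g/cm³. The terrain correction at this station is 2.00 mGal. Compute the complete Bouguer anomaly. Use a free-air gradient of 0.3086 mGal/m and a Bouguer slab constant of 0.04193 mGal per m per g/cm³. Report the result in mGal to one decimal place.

Free-air correction = 0.3086 × 723.0 = 223.12 mGal
Free-air anomaly = 979491.85 − 979772.65 + (223.12) = -57.68 mGal
Bouguer slab correction = 0.04193 × 2.27 × 723.0 = 68.82 mGal
Simple Bouguer anomaly = -57.68 − (68.82) = -126.50 mGal
Complete Bouguer anomaly = -126.50 + 2.00 = -124.50 mGal

-124.5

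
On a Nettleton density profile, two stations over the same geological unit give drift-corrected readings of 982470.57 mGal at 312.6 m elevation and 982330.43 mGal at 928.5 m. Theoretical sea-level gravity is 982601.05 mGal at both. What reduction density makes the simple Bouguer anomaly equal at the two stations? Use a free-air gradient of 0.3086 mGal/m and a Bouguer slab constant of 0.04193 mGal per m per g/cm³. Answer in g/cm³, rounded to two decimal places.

1.93

Δg_obs = 982330.43 − 982470.57 = -140.14 mGal over Δh = 928.5 − 312.6 = 615.9 m
Equal Bouguer anomalies ⇒ Δg_obs + (0.3086 − 0.04193ρ)·Δh = 0
0.3086 − 0.04193ρ = −Δg_obs/Δh = 0.22754
ρ = (0.3086 − 0.22754) / 0.04193 = 1.93 g/cm³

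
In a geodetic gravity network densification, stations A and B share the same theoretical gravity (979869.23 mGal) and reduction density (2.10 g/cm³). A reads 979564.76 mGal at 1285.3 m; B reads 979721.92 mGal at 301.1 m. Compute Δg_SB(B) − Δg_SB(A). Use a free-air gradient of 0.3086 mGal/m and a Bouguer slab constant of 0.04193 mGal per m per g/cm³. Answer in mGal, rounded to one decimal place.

Δg_SB(A) = 979564.76 − 979869.23 + 0.3086×1285.3 − 0.04193×2.10×1285.3 = -21.00 mGal
Δg_SB(B) = 979721.92 − 979869.23 + 0.3086×301.1 − 0.04193×2.10×301.1 = -80.90 mGal
Difference = -80.90 − (-21.00) = -59.90 mGal

-59.9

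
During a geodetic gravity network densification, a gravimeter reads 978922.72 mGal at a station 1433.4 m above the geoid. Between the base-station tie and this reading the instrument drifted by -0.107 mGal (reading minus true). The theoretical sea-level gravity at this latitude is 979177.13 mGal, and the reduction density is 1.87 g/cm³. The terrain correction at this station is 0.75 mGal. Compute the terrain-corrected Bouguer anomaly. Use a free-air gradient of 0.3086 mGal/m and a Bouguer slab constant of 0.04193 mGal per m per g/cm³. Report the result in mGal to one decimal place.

76.4

Drift-corrected reading = 978922.72 − (-0.107) = 978922.827 mGal
Free-air correction = 0.3086 × 1433.4 = 442.35 mGal
Free-air anomaly = 978922.827 − 979177.13 + (442.35) = 188.047 mGal
Bouguer slab correction = 0.04193 × 1.87 × 1433.4 = 112.39 mGal
Simple Bouguer anomaly = 188.047 − (112.39) = 75.657 mGal
Complete Bouguer anomaly = 75.657 + 0.75 = 76.407 mGal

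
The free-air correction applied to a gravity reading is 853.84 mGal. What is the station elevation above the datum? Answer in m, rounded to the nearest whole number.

2767

h = 853.84 / 0.3086 = 2766.82 m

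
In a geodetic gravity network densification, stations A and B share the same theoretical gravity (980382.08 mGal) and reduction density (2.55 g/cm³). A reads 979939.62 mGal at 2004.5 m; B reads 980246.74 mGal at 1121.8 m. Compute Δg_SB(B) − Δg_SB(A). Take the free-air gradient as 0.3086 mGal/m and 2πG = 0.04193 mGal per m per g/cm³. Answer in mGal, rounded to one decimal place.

129.1

Δg_SB(A) = 979939.62 − 980382.08 + 0.3086×2004.5 − 0.04193×2.55×2004.5 = -38.20 mGal
Δg_SB(B) = 980246.74 − 980382.08 + 0.3086×1121.8 − 0.04193×2.55×1121.8 = 90.90 mGal
Difference = 90.90 − (-38.20) = 129.10 mGal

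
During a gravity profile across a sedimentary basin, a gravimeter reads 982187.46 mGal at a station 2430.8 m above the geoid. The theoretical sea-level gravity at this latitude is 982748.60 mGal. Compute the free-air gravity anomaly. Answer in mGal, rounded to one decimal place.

189.0

Free-air correction = 0.3086 × 2430.8 = 750.14 mGal
Free-air anomaly = 982187.46 − 982748.60 + (750.14) = 189.00 mGal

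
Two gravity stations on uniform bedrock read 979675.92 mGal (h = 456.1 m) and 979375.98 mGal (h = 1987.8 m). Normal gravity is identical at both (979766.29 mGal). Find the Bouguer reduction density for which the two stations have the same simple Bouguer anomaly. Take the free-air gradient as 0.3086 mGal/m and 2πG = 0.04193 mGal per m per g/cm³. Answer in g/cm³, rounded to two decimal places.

Δg_obs = 979375.98 − 979675.92 = -299.94 mGal over Δh = 1987.8 − 456.1 = 1531.7 m
Equal Bouguer anomalies ⇒ Δg_obs + (0.3086 − 0.04193ρ)·Δh = 0
0.3086 − 0.04193ρ = −Δg_obs/Δh = 0.19582
ρ = (0.3086 − 0.19582) / 0.04193 = 2.69 g/cm³

2.69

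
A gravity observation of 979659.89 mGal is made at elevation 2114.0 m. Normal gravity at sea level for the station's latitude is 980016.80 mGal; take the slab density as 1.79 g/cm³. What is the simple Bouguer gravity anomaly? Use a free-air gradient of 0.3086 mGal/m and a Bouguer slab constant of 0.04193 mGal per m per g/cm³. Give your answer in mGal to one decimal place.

136.8

Free-air correction = 0.3086 × 2114.0 = 652.38 mGal
Free-air anomaly = 979659.89 − 980016.80 + (652.38) = 295.47 mGal
Bouguer slab correction = 0.04193 × 1.79 × 2114.0 = 158.67 mGal
Simple Bouguer anomaly = 295.47 − (158.67) = 136.80 mGal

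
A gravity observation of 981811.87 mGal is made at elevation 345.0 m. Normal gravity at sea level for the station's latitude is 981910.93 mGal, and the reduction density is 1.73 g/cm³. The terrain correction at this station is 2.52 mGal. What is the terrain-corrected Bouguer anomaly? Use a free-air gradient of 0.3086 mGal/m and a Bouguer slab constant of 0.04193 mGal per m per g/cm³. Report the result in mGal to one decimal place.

Free-air correction = 0.3086 × 345.0 = 106.47 mGal
Free-air anomaly = 981811.87 − 981910.93 + (106.47) = 7.41 mGal
Bouguer slab correction = 0.04193 × 1.73 × 345.0 = 25.03 mGal
Simple Bouguer anomaly = 7.41 − (25.03) = -17.62 mGal
Complete Bouguer anomaly = -17.62 + 2.52 = -15.10 mGal

-15.1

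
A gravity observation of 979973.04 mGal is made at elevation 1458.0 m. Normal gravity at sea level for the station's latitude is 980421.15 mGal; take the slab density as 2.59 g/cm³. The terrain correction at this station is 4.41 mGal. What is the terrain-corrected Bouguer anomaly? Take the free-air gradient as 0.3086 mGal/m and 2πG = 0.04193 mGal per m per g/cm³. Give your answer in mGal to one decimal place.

-152.1

Free-air correction = 0.3086 × 1458.0 = 449.94 mGal
Free-air anomaly = 979973.04 − 980421.15 + (449.94) = 1.83 mGal
Bouguer slab correction = 0.04193 × 2.59 × 1458.0 = 158.34 mGal
Simple Bouguer anomaly = 1.83 − (158.34) = -156.51 mGal
Complete Bouguer anomaly = -156.51 + 4.41 = -152.10 mGal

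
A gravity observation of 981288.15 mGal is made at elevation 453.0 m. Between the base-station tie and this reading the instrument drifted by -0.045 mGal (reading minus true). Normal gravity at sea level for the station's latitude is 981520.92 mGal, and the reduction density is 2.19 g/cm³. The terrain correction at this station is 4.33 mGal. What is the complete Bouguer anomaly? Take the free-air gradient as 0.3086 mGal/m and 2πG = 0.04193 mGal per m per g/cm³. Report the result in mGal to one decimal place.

Drift-corrected reading = 981288.15 − (-0.045) = 981288.195 mGal
Free-air correction = 0.3086 × 453.0 = 139.80 mGal
Free-air anomaly = 981288.195 − 981520.92 + (139.80) = -92.925 mGal
Bouguer slab correction = 0.04193 × 2.19 × 453.0 = 41.60 mGal
Simple Bouguer anomaly = -92.925 − (41.60) = -134.525 mGal
Complete Bouguer anomaly = -134.525 + 4.33 = -130.195 mGal

-130.2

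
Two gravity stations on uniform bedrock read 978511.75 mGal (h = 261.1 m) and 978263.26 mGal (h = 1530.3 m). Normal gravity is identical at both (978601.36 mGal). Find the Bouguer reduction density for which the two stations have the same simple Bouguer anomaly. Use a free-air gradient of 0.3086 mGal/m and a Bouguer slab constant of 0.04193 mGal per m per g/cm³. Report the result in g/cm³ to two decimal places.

Δg_obs = 978263.26 − 978511.75 = -248.49 mGal over Δh = 1530.3 − 261.1 = 1269.2 m
Equal Bouguer anomalies ⇒ Δg_obs + (0.3086 − 0.04193ρ)·Δh = 0
0.3086 − 0.04193ρ = −Δg_obs/Δh = 0.19578
ρ = (0.3086 − 0.19578) / 0.04193 = 2.69 g/cm³

2.69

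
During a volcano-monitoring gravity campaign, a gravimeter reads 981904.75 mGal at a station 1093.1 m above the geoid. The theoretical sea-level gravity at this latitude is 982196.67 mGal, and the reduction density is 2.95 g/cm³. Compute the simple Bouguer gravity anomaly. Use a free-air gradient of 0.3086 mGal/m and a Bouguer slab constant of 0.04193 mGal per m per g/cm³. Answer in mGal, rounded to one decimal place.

-89.8

Free-air correction = 0.3086 × 1093.1 = 337.33 mGal
Free-air anomaly = 981904.75 − 982196.67 + (337.33) = 45.41 mGal
Bouguer slab correction = 0.04193 × 2.95 × 1093.1 = 135.21 mGal
Simple Bouguer anomaly = 45.41 − (135.21) = -89.80 mGal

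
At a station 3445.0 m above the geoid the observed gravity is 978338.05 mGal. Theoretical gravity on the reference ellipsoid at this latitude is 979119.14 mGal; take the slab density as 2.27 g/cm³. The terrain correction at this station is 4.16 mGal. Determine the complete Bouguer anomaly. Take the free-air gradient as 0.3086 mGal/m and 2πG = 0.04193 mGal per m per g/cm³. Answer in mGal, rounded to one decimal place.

-41.7

Free-air correction = 0.3086 × 3445.0 = 1063.13 mGal
Free-air anomaly = 978338.05 − 979119.14 + (1063.13) = 282.04 mGal
Bouguer slab correction = 0.04193 × 2.27 × 3445.0 = 327.90 mGal
Simple Bouguer anomaly = 282.04 − (327.90) = -45.86 mGal
Complete Bouguer anomaly = -45.86 + 4.16 = -41.70 mGal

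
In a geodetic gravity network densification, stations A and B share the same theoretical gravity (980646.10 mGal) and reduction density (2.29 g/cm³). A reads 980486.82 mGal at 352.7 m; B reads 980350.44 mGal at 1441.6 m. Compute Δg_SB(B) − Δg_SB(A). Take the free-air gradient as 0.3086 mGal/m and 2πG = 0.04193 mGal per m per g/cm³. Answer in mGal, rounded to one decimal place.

Δg_SB(A) = 980486.82 − 980646.10 + 0.3086×352.7 − 0.04193×2.29×352.7 = -84.30 mGal
Δg_SB(B) = 980350.44 − 980646.10 + 0.3086×1441.6 − 0.04193×2.29×1441.6 = 10.80 mGal
Difference = 10.80 − (-84.30) = 95.10 mGal

95.1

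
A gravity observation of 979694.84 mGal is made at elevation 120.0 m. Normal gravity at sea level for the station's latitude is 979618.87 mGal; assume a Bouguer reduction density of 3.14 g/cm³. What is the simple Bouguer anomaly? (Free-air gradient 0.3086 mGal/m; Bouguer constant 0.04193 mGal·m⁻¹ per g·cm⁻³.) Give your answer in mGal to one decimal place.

Free-air correction = 0.3086 × 120.0 = 37.03 mGal
Free-air anomaly = 979694.84 − 979618.87 + (37.03) = 113.00 mGal
Bouguer slab correction = 0.04193 × 3.14 × 120.0 = 15.80 mGal
Simple Bouguer anomaly = 113.00 − (15.80) = 97.20 mGal

97.2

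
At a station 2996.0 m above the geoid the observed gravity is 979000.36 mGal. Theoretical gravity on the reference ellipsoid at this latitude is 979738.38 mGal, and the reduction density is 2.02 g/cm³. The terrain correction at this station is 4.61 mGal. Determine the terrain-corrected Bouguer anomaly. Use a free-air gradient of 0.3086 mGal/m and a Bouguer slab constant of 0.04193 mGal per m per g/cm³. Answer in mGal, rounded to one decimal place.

-62.6

Free-air correction = 0.3086 × 2996.0 = 924.57 mGal
Free-air anomaly = 979000.36 − 979738.38 + (924.57) = 186.55 mGal
Bouguer slab correction = 0.04193 × 2.02 × 2996.0 = 253.76 mGal
Simple Bouguer anomaly = 186.55 − (253.76) = -67.21 mGal
Complete Bouguer anomaly = -67.21 + 4.61 = -62.60 mGal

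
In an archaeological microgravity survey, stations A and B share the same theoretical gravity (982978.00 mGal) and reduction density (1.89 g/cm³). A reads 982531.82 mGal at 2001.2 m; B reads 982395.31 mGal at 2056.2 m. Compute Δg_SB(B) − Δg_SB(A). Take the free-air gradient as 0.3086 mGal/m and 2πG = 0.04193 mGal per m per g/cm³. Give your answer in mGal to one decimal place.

Δg_SB(A) = 982531.82 − 982978.00 + 0.3086×2001.2 − 0.04193×1.89×2001.2 = 12.80 mGal
Δg_SB(B) = 982395.31 − 982978.00 + 0.3086×2056.2 − 0.04193×1.89×2056.2 = -111.10 mGal
Difference = -111.10 − (12.80) = -123.90 mGal

-123.9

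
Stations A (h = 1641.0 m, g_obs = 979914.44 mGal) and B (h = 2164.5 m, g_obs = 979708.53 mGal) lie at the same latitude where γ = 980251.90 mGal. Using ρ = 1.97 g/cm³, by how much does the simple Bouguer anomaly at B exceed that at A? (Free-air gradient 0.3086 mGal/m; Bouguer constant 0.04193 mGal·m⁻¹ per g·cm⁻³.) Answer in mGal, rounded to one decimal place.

Δg_SB(A) = 979914.44 − 980251.90 + 0.3086×1641.0 − 0.04193×1.97×1641.0 = 33.40 mGal
Δg_SB(B) = 979708.53 − 980251.90 + 0.3086×2164.5 − 0.04193×1.97×2164.5 = -54.20 mGal
Difference = -54.20 − (33.40) = -87.60 mGal

-87.6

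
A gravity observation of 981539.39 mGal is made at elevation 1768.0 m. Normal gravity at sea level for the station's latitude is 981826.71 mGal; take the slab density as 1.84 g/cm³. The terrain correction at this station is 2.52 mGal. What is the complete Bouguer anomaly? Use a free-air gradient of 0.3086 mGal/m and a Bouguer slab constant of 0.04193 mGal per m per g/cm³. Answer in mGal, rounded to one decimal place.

124.4

Free-air correction = 0.3086 × 1768.0 = 545.60 mGal
Free-air anomaly = 981539.39 − 981826.71 + (545.60) = 258.28 mGal
Bouguer slab correction = 0.04193 × 1.84 × 1768.0 = 136.40 mGal
Simple Bouguer anomaly = 258.28 − (136.40) = 121.88 mGal
Complete Bouguer anomaly = 121.88 + 2.52 = 124.40 mGal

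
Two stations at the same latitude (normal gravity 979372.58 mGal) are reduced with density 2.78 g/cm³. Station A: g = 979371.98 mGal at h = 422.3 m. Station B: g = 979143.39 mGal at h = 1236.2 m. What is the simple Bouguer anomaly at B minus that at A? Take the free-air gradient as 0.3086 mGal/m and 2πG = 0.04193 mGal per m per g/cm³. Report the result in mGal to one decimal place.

Δg_SB(A) = 979371.98 − 979372.58 + 0.3086×422.3 − 0.04193×2.78×422.3 = 80.50 mGal
Δg_SB(B) = 979143.39 − 979372.58 + 0.3086×1236.2 − 0.04193×2.78×1236.2 = 8.20 mGal
Difference = 8.20 − (80.50) = -72.30 mGal

-72.3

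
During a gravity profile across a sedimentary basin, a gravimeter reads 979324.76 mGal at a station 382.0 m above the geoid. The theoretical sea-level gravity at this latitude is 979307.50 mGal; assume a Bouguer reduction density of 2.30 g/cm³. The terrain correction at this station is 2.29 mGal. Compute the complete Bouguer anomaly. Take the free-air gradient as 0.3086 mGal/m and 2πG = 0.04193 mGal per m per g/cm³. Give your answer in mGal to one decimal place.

Free-air correction = 0.3086 × 382.0 = 117.89 mGal
Free-air anomaly = 979324.76 − 979307.50 + (117.89) = 135.15 mGal
Bouguer slab correction = 0.04193 × 2.30 × 382.0 = 36.84 mGal
Simple Bouguer anomaly = 135.15 − (36.84) = 98.31 mGal
Complete Bouguer anomaly = 98.31 + 2.29 = 100.60 mGal

100.6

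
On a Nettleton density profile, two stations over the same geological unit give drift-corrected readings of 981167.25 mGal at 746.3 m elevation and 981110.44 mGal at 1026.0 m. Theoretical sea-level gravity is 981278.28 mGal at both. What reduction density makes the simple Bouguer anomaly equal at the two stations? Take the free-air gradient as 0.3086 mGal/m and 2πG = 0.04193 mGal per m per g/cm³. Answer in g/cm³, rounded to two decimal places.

Δg_obs = 981110.44 − 981167.25 = -56.81 mGal over Δh = 1026.0 − 746.3 = 279.7 m
Equal Bouguer anomalies ⇒ Δg_obs + (0.3086 − 0.04193ρ)·Δh = 0
0.3086 − 0.04193ρ = −Δg_obs/Δh = 0.20311
ρ = (0.3086 − 0.20311) / 0.04193 = 2.52 g/cm³

2.52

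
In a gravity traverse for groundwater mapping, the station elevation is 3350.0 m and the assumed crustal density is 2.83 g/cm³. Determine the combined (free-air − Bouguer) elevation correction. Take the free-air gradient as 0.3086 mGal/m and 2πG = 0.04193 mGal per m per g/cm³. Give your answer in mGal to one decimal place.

Combined gradient = 0.3086 − 0.04193 × 2.83 = 0.1899381 mGal/m
Combined elevation correction = 0.1899381 × 3350.0 = 636.3 mGal

636.3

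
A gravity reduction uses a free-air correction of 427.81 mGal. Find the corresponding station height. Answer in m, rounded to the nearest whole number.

h = 427.81 / 0.3086 = 1386.29 m

1386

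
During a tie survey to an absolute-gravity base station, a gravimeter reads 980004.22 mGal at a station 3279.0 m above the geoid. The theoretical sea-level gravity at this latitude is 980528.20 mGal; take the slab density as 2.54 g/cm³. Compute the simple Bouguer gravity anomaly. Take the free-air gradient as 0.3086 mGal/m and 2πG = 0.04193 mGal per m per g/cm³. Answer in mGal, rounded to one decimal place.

138.7

Free-air correction = 0.3086 × 3279.0 = 1011.90 mGal
Free-air anomaly = 980004.22 − 980528.20 + (1011.90) = 487.92 mGal
Bouguer slab correction = 0.04193 × 2.54 × 3279.0 = 349.22 mGal
Simple Bouguer anomaly = 487.92 − (349.22) = 138.70 mGal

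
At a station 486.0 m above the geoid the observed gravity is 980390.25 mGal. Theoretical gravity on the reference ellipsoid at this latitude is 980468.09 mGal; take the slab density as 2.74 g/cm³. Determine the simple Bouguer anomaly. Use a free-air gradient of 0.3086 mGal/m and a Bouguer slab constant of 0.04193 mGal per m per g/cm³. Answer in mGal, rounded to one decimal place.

Free-air correction = 0.3086 × 486.0 = 149.98 mGal
Free-air anomaly = 980390.25 − 980468.09 + (149.98) = 72.14 mGal
Bouguer slab correction = 0.04193 × 2.74 × 486.0 = 55.84 mGal
Simple Bouguer anomaly = 72.14 − (55.84) = 16.30 mGal

16.3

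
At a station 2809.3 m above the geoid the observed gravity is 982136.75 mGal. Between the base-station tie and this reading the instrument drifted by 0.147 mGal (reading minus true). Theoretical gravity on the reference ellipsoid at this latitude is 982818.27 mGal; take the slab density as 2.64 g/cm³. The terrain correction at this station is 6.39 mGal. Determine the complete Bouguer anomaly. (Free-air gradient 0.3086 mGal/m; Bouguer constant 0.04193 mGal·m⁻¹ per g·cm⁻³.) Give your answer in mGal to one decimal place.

-119.3

Drift-corrected reading = 982136.75 − (0.147) = 982136.603 mGal
Free-air correction = 0.3086 × 2809.3 = 866.95 mGal
Free-air anomaly = 982136.603 − 982818.27 + (866.95) = 185.283 mGal
Bouguer slab correction = 0.04193 × 2.64 × 2809.3 = 310.98 mGal
Simple Bouguer anomaly = 185.283 − (310.98) = -125.697 mGal
Complete Bouguer anomaly = -125.697 + 6.39 = -119.307 mGal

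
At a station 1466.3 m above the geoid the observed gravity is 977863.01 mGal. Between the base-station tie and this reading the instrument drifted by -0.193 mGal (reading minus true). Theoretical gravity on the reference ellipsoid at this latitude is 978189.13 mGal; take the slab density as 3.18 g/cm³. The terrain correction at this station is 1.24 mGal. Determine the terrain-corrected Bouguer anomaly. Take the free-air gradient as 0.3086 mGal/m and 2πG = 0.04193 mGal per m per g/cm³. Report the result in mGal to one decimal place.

Drift-corrected reading = 977863.01 − (-0.193) = 977863.203 mGal
Free-air correction = 0.3086 × 1466.3 = 452.50 mGal
Free-air anomaly = 977863.203 − 978189.13 + (452.50) = 126.573 mGal
Bouguer slab correction = 0.04193 × 3.18 × 1466.3 = 195.51 mGal
Simple Bouguer anomaly = 126.573 − (195.51) = -68.937 mGal
Complete Bouguer anomaly = -68.937 + 1.24 = -67.697 mGal

-67.7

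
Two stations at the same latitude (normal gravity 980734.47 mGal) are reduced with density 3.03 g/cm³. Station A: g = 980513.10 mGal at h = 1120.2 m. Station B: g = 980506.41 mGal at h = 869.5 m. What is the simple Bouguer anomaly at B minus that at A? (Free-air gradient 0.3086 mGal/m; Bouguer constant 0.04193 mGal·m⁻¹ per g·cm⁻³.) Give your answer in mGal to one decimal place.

Δg_SB(A) = 980513.10 − 980734.47 + 0.3086×1120.2 − 0.04193×3.03×1120.2 = -18.00 mGal
Δg_SB(B) = 980506.41 − 980734.47 + 0.3086×869.5 − 0.04193×3.03×869.5 = -70.20 mGal
Difference = -70.20 − (-18.00) = -52.20 mGal

-52.2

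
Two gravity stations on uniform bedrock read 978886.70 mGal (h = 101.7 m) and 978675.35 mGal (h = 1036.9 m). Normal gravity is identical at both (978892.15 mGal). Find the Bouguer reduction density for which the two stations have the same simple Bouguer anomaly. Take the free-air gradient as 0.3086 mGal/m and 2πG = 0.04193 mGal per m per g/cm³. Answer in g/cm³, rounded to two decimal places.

Δg_obs = 978675.35 − 978886.70 = -211.35 mGal over Δh = 1036.9 − 101.7 = 935.2 m
Equal Bouguer anomalies ⇒ Δg_obs + (0.3086 − 0.04193ρ)·Δh = 0
0.3086 − 0.04193ρ = −Δg_obs/Δh = 0.22599
ρ = (0.3086 − 0.22599) / 0.04193 = 1.97 g/cm³

1.97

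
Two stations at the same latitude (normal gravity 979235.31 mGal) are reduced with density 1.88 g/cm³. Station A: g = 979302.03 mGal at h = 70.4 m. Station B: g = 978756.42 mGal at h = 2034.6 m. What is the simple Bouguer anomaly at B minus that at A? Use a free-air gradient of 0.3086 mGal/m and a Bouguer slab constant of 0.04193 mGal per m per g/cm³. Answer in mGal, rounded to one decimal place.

-94.3

Δg_SB(A) = 979302.03 − 979235.31 + 0.3086×70.4 − 0.04193×1.88×70.4 = 82.90 mGal
Δg_SB(B) = 978756.42 − 979235.31 + 0.3086×2034.6 − 0.04193×1.88×2034.6 = -11.40 mGal
Difference = -11.40 − (82.90) = -94.30 mGal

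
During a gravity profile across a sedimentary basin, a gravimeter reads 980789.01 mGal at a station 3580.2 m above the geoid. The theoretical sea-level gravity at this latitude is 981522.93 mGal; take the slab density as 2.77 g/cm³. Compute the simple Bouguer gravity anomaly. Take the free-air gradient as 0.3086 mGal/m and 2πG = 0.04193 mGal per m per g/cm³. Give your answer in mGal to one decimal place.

-44.9

Free-air correction = 0.3086 × 3580.2 = 1104.85 mGal
Free-air anomaly = 980789.01 − 981522.93 + (1104.85) = 370.93 mGal
Bouguer slab correction = 0.04193 × 2.77 × 3580.2 = 415.83 mGal
Simple Bouguer anomaly = 370.93 − (415.83) = -44.90 mGal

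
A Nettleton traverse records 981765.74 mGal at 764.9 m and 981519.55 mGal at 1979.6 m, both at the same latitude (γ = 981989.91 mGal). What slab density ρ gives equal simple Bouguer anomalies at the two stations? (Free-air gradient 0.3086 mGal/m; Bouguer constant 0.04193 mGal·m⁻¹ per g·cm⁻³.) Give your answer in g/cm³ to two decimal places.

2.53

Δg_obs = 981519.55 − 981765.74 = -246.19 mGal over Δh = 1979.6 − 764.9 = 1214.7 m
Equal Bouguer anomalies ⇒ Δg_obs + (0.3086 − 0.04193ρ)·Δh = 0
0.3086 − 0.04193ρ = −Δg_obs/Δh = 0.20268
ρ = (0.3086 − 0.20268) / 0.04193 = 2.53 g/cm³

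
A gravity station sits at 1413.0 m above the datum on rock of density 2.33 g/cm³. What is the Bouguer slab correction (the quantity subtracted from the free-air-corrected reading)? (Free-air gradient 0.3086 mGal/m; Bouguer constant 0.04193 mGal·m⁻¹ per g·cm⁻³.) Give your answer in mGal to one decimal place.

138.0

Bouguer slab correction = 0.04193 × 2.33 × 1413.0 = 138.0 mGal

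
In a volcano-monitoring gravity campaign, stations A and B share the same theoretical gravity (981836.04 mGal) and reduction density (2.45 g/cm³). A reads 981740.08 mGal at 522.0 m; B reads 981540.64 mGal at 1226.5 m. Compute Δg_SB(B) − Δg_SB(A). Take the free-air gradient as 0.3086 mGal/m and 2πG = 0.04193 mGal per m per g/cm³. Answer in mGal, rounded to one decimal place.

Δg_SB(A) = 981740.08 − 981836.04 + 0.3086×522.0 − 0.04193×2.45×522.0 = 11.50 mGal
Δg_SB(B) = 981540.64 − 981836.04 + 0.3086×1226.5 − 0.04193×2.45×1226.5 = -42.90 mGal
Difference = -42.90 − (11.50) = -54.40 mGal

-54.4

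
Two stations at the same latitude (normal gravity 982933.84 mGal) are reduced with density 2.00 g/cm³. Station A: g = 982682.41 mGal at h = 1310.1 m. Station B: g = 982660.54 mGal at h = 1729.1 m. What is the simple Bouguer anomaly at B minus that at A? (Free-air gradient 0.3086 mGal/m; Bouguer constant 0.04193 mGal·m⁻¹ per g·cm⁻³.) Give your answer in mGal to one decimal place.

72.3

Δg_SB(A) = 982682.41 − 982933.84 + 0.3086×1310.1 − 0.04193×2.00×1310.1 = 43.00 mGal
Δg_SB(B) = 982660.54 − 982933.84 + 0.3086×1729.1 − 0.04193×2.00×1729.1 = 115.30 mGal
Difference = 115.30 − (43.00) = 72.30 mGal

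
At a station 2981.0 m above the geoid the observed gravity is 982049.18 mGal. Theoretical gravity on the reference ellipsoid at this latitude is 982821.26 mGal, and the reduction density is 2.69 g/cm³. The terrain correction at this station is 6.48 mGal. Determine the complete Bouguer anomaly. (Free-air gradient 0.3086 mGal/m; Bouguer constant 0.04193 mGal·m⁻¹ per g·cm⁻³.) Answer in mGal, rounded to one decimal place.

Free-air correction = 0.3086 × 2981.0 = 919.94 mGal
Free-air anomaly = 982049.18 − 982821.26 + (919.94) = 147.86 mGal
Bouguer slab correction = 0.04193 × 2.69 × 2981.0 = 336.23 mGal
Simple Bouguer anomaly = 147.86 − (336.23) = -188.37 mGal
Complete Bouguer anomaly = -188.37 + 6.48 = -181.89 mGal

-181.9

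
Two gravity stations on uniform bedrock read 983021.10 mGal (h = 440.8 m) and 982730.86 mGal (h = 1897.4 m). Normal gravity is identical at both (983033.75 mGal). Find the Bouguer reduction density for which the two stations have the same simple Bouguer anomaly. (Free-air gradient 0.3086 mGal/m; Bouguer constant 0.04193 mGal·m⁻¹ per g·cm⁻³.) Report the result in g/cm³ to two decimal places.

2.61

Δg_obs = 982730.86 − 983021.10 = -290.24 mGal over Δh = 1897.4 − 440.8 = 1456.6 m
Equal Bouguer anomalies ⇒ Δg_obs + (0.3086 − 0.04193ρ)·Δh = 0
0.3086 − 0.04193ρ = −Δg_obs/Δh = 0.19926
ρ = (0.3086 − 0.19926) / 0.04193 = 2.61 g/cm³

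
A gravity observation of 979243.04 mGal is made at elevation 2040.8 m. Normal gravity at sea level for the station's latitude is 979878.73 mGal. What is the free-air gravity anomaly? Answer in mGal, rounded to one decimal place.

Free-air correction = 0.3086 × 2040.8 = 629.79 mGal
Free-air anomaly = 979243.04 − 979878.73 + (629.79) = -5.90 mGal

-5.9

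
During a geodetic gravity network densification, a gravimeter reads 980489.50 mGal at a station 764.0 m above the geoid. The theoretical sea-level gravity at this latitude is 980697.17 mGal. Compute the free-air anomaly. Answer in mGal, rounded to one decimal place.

28.1

Free-air correction = 0.3086 × 764.0 = 235.77 mGal
Free-air anomaly = 980489.50 − 980697.17 + (235.77) = 28.10 mGal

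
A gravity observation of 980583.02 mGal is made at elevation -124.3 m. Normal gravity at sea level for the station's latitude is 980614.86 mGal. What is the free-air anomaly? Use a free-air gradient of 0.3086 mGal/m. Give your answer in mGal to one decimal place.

-70.2

Free-air correction = 0.3086 × -124.3 = -38.36 mGal
Free-air anomaly = 980583.02 − 980614.86 + (-38.36) = -70.20 mGal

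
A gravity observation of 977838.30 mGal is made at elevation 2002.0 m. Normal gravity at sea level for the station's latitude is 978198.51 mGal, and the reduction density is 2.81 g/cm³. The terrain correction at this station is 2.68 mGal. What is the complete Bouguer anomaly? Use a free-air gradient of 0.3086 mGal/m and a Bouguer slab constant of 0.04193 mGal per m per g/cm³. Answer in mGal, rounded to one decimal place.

24.4

Free-air correction = 0.3086 × 2002.0 = 617.82 mGal
Free-air anomaly = 977838.30 − 978198.51 + (617.82) = 257.61 mGal
Bouguer slab correction = 0.04193 × 2.81 × 2002.0 = 235.88 mGal
Simple Bouguer anomaly = 257.61 − (235.88) = 21.73 mGal
Complete Bouguer anomaly = 21.73 + 2.68 = 24.41 mGal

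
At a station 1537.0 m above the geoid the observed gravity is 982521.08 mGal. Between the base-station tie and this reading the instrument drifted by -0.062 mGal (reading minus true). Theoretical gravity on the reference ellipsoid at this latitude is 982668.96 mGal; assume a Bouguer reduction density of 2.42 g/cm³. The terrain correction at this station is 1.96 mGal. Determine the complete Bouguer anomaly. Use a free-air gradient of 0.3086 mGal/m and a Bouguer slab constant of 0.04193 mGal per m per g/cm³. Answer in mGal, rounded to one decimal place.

Drift-corrected reading = 982521.08 − (-0.062) = 982521.142 mGal
Free-air correction = 0.3086 × 1537.0 = 474.32 mGal
Free-air anomaly = 982521.142 − 982668.96 + (474.32) = 326.502 mGal
Bouguer slab correction = 0.04193 × 2.42 × 1537.0 = 155.96 mGal
Simple Bouguer anomaly = 326.502 − (155.96) = 170.542 mGal
Complete Bouguer anomaly = 170.542 + 1.96 = 172.502 mGal

172.5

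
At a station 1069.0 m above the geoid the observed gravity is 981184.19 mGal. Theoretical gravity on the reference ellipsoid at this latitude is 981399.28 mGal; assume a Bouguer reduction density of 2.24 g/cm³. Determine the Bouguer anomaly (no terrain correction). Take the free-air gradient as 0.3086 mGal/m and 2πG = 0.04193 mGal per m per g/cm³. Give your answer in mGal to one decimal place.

14.4

Free-air correction = 0.3086 × 1069.0 = 329.89 mGal
Free-air anomaly = 981184.19 − 981399.28 + (329.89) = 114.80 mGal
Bouguer slab correction = 0.04193 × 2.24 × 1069.0 = 100.40 mGal
Simple Bouguer anomaly = 114.80 − (100.40) = 14.40 mGal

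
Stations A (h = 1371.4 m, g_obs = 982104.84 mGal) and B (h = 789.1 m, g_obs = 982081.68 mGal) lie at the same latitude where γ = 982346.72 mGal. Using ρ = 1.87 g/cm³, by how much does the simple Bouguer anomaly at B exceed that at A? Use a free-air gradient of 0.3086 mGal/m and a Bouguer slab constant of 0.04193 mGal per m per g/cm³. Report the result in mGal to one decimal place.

Δg_SB(A) = 982104.84 − 982346.72 + 0.3086×1371.4 − 0.04193×1.87×1371.4 = 73.80 mGal
Δg_SB(B) = 982081.68 − 982346.72 + 0.3086×789.1 − 0.04193×1.87×789.1 = -83.40 mGal
Difference = -83.40 − (73.80) = -157.20 mGal

-157.2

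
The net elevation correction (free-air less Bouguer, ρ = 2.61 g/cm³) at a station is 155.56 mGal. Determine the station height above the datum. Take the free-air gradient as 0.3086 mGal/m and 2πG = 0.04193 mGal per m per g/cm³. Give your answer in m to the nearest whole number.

781

Combined gradient = 0.3086 − 0.04193 × 2.61 = 0.1991627 mGal/m
h = 155.56 / 0.1991627 = 781.07 m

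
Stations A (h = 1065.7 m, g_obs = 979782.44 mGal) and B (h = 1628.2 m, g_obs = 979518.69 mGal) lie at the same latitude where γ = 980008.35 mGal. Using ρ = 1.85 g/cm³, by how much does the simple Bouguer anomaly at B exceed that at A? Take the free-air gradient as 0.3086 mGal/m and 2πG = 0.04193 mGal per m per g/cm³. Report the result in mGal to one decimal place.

-133.8

Δg_SB(A) = 979782.44 − 980008.35 + 0.3086×1065.7 − 0.04193×1.85×1065.7 = 20.30 mGal
Δg_SB(B) = 979518.69 − 980008.35 + 0.3086×1628.2 − 0.04193×1.85×1628.2 = -113.50 mGal
Difference = -113.50 − (20.30) = -133.80 mGal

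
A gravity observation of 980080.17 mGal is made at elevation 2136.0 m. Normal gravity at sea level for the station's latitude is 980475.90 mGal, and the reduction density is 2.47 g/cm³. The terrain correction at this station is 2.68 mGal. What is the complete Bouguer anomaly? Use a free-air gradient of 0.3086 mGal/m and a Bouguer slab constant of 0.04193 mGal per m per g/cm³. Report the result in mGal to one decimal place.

Free-air correction = 0.3086 × 2136.0 = 659.17 mGal
Free-air anomaly = 980080.17 − 980475.90 + (659.17) = 263.44 mGal
Bouguer slab correction = 0.04193 × 2.47 × 2136.0 = 221.22 mGal
Simple Bouguer anomaly = 263.44 − (221.22) = 42.22 mGal
Complete Bouguer anomaly = 42.22 + 2.68 = 44.90 mGal

44.9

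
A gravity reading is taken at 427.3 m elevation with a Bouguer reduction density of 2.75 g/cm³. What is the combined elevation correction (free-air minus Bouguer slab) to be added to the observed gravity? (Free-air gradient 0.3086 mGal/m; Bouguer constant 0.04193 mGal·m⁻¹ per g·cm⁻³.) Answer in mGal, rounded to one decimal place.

82.6

Combined gradient = 0.3086 − 0.04193 × 2.75 = 0.1932925 mGal/m
Combined elevation correction = 0.1932925 × 427.3 = 82.6 mGal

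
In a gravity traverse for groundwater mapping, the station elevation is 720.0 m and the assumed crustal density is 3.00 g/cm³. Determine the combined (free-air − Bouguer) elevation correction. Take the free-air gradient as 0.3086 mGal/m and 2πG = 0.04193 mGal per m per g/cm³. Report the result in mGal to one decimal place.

131.6

Combined gradient = 0.3086 − 0.04193 × 3.00 = 0.1828100 mGal/m
Combined elevation correction = 0.1828100 × 720.0 = 131.6 mGal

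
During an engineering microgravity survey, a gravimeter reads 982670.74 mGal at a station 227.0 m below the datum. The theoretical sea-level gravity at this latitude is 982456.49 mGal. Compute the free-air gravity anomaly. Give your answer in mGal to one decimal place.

144.2

Free-air correction = 0.3086 × -227.0 = -70.05 mGal
Free-air anomaly = 982670.74 − 982456.49 + (-70.05) = 144.20 mGal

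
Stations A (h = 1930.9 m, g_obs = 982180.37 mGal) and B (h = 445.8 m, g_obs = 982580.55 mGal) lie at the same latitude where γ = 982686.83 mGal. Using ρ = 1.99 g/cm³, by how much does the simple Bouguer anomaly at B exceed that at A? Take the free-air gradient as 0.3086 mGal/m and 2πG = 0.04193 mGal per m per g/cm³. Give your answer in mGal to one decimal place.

65.8

Δg_SB(A) = 982180.37 − 982686.83 + 0.3086×1930.9 − 0.04193×1.99×1930.9 = -71.70 mGal
Δg_SB(B) = 982580.55 − 982686.83 + 0.3086×445.8 − 0.04193×1.99×445.8 = -5.90 mGal
Difference = -5.90 − (-71.70) = 65.80 mGal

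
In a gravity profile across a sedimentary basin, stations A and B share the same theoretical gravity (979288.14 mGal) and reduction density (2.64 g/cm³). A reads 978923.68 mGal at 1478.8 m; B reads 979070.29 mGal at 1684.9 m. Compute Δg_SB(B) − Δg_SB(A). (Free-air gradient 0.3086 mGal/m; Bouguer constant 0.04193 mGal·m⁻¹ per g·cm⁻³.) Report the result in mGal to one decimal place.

187.4

Δg_SB(A) = 978923.68 − 979288.14 + 0.3086×1478.8 − 0.04193×2.64×1478.8 = -71.80 mGal
Δg_SB(B) = 979070.29 − 979288.14 + 0.3086×1684.9 − 0.04193×2.64×1684.9 = 115.60 mGal
Difference = 115.60 − (-71.80) = 187.40 mGal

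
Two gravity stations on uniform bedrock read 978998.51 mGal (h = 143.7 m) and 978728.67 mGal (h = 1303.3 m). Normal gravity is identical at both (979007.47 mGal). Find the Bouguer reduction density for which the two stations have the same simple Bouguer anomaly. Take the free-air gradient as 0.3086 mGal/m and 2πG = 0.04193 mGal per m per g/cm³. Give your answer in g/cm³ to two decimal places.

Δg_obs = 978728.67 − 978998.51 = -269.84 mGal over Δh = 1303.3 − 143.7 = 1159.6 m
Equal Bouguer anomalies ⇒ Δg_obs + (0.3086 − 0.04193ρ)·Δh = 0
0.3086 − 0.04193ρ = −Δg_obs/Δh = 0.23270
ρ = (0.3086 − 0.23270) / 0.04193 = 1.81 g/cm³

1.81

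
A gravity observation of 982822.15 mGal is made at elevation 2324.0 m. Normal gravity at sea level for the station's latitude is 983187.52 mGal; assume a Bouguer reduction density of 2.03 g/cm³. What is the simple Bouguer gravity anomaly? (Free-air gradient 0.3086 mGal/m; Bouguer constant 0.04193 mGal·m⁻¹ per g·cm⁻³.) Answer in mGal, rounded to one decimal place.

Free-air correction = 0.3086 × 2324.0 = 717.19 mGal
Free-air anomaly = 982822.15 − 983187.52 + (717.19) = 351.82 mGal
Bouguer slab correction = 0.04193 × 2.03 × 2324.0 = 197.81 mGal
Simple Bouguer anomaly = 351.82 − (197.81) = 154.01 mGal

154.0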